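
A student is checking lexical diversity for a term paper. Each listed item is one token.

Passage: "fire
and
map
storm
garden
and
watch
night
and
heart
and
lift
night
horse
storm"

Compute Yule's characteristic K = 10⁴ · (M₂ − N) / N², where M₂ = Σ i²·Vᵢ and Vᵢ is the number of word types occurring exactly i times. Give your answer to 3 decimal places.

Frequencies: and:4, storm:2, night:2, fire:1, map:1, garden:1, watch:1, heart:1, lift:1, horse:1
N = 15. Frequency spectrum: V_1=7, V_2=2, V_4=1
M₂ = 1²·7 + 2²·2 + 4²·1 = 31
K = 10000 × (31 − 15) / 15² = 711.111

711.111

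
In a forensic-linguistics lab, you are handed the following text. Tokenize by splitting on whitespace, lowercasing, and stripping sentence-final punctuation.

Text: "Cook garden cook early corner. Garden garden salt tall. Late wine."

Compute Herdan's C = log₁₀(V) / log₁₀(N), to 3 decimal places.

0.867

N = 11, V = 8.
log₁₀(V) = 0.903090, log₁₀(N) = 1.041393
C = 0.903090 / 1.041393 = 0.867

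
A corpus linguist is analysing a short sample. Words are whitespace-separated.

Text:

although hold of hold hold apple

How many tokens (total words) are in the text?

6

Tokens: although, hold, of, hold, hold, apple
N = 6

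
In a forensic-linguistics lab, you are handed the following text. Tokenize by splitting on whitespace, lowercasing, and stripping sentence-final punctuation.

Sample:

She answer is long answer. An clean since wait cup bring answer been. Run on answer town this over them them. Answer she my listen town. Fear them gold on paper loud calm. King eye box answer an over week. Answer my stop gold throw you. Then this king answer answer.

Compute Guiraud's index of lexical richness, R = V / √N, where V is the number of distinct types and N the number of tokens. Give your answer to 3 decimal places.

4.481

N = 51, V = 32.
√N = 7.141428
R = 32 / 7.141428 = 4.481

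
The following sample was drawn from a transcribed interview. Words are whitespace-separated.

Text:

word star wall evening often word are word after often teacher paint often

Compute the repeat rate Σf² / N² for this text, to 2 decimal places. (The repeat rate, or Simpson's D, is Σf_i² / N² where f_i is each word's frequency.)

Frequencies: word:3, often:3, star:1, wall:1, evening:1, are:1, after:1, teacher:1, paint:1
Σf² = 25; N² = 169
Repeat rate = 25 / 169 = 0.15

0.15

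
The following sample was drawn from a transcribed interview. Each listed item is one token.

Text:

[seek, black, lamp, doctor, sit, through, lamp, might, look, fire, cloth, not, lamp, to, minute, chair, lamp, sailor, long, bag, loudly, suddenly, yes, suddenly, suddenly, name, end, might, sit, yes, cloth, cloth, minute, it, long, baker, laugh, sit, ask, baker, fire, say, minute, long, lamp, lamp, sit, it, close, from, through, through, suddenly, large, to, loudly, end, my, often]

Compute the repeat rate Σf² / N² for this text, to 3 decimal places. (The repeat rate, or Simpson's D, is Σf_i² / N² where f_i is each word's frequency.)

0.044

Frequencies: lamp:6, sit:4, suddenly:4, through:3, cloth:3, minute:3, long:3, might:2, fire:2, to:2, loudly:2, yes:2, end:2, it:2, baker:2, seek:1, black:1, doctor:1, look:1, not:1, … (12 more, each freq 1)
Σf² = 153; N² = 3481
Repeat rate = 153 / 3481 = 0.044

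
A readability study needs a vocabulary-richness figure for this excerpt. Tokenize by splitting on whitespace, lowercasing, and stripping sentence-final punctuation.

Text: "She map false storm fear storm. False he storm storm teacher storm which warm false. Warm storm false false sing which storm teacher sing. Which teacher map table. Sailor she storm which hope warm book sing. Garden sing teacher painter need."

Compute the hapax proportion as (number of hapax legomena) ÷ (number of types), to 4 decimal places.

Frequencies: storm:8, false:5, teacher:4, which:4, sing:4, warm:3, she:2, map:2, fear:1, he:1, table:1, sailor:1, hope:1, book:1, garden:1, painter:1, need:1
Hapax count = 9; type count = 17.
Ratio = 9 / 17 = 0.5294

0.5294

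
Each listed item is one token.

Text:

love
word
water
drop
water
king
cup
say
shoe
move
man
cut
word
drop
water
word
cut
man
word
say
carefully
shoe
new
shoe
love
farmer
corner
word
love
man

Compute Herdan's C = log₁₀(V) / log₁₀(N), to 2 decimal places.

N = 30, V = 15.
log₁₀(V) = 1.176091, log₁₀(N) = 1.477121
C = 1.176091 / 1.477121 = 0.80

0.80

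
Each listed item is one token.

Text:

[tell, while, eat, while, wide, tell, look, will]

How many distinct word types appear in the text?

Distinct types: {eat, look, tell, while, wide, will}
V = 6

6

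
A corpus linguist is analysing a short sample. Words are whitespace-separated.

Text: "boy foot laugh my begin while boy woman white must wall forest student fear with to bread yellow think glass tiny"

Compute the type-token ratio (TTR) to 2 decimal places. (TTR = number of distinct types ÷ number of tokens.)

N = 21 tokens, V = 20 types.
TTR = V / N = 20 / 21 = 0.95

0.95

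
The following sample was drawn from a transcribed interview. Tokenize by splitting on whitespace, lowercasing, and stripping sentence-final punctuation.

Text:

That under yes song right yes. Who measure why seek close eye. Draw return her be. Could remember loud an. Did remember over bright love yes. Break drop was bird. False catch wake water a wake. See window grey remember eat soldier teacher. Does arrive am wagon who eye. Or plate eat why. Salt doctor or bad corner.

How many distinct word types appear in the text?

48

Distinct types: {a, am, an, arrive, bad, be, bird, break, bright, catch, close, corner, could, did, doctor, does, draw, drop, eat, eye, false, grey, her, loud, love, measure, or, over, plate, remember, return, right, salt, see, seek, soldier, song, teacher, that, under, wagon, wake, was, water, who, why, window, yes}
V = 48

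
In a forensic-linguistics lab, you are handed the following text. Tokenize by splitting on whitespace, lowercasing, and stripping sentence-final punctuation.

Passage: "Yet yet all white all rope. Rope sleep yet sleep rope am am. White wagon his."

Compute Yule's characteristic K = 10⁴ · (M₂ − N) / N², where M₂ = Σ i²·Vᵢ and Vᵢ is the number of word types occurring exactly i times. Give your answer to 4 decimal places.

781.2500

Frequencies: yet:3, rope:3, all:2, white:2, sleep:2, am:2, wagon:1, his:1
N = 16. Frequency spectrum: V_1=2, V_2=4, V_3=2
M₂ = 1²·2 + 2²·4 + 3²·2 = 36
K = 10000 × (36 − 16) / 16² = 781.2500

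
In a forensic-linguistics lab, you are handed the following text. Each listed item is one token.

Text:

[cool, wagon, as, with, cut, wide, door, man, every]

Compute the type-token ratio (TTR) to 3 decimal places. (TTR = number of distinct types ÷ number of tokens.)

N = 9 tokens, V = 9 types.
TTR = V / N = 9 / 9 = 1.000

1.000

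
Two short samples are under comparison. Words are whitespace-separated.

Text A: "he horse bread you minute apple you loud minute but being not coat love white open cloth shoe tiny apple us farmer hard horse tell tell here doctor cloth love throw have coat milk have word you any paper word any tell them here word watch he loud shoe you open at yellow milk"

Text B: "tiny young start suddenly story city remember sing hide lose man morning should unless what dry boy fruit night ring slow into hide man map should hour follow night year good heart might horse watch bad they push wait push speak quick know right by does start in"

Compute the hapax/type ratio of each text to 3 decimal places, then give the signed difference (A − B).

A: hapax=16, V=33, ratio=0.485
B: hapax=36, V=42, ratio=0.857
Difference = 0.485 − 0.857 = -0.372

-0.372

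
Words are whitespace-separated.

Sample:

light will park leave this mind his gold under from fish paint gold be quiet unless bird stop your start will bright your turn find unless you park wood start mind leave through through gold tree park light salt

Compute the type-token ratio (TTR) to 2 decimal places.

N = 39 tokens, V = 27 types.
TTR = V / N = 27 / 39 = 0.69

0.69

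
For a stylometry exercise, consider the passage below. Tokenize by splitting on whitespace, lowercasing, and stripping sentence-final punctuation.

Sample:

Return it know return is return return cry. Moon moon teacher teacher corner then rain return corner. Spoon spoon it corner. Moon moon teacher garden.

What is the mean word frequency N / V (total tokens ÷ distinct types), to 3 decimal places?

N = 25 tokens, V = 12 types.
Mean frequency = N / V = 25 / 12 = 2.083

2.083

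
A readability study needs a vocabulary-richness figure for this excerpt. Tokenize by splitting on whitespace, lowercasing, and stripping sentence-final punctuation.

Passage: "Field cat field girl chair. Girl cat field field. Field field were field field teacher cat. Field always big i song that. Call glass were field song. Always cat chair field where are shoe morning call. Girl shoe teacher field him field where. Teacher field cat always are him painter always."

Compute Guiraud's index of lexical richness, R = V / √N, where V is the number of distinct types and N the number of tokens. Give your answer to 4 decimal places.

2.6605

N = 51, V = 19.
√N = 7.141428
R = 19 / 7.141428 = 2.6605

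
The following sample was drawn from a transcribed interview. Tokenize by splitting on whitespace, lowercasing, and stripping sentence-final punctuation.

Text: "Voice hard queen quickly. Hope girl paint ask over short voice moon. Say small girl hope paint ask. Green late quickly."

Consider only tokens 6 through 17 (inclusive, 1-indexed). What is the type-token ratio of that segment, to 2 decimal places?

0.83

Segment tokens 6–17: girl, paint, ask, over, short, voice, moon, say, small, girl, hope, paint
Segment N = 12, segment V = 10.
TTR = 10 / 12 = 0.83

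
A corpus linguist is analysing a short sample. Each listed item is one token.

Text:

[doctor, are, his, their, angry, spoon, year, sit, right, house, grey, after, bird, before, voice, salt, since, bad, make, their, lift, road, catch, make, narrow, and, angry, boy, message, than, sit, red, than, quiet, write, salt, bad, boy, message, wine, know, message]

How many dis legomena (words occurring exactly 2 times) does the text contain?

Frequencies: message:3, their:2, angry:2, sit:2, salt:2, bad:2, make:2, boy:2, than:2, doctor:1, are:1, his:1, spoon:1, year:1, right:1, house:1, grey:1, after:1, bird:1, before:1, … (12 more, each freq 1)
Words with frequency 2: angry, bad, boy, make, salt, sit, than, their

8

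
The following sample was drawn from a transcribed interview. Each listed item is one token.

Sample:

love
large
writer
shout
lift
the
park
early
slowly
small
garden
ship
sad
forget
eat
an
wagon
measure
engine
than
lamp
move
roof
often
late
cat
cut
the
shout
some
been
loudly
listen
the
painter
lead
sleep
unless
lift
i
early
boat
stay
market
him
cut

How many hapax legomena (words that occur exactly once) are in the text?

Frequencies: the:3, shout:2, lift:2, early:2, cut:2, love:1, large:1, writer:1, park:1, slowly:1, small:1, garden:1, ship:1, sad:1, forget:1, eat:1, an:1, wagon:1, measure:1, engine:1, … (20 more, each freq 1)
Hapax (freq=1): an, been, boat, cat, eat, engine, forget, garden, him, i, lamp, large, late, lead, listen, loudly, love, market, measure, move, often, painter, park, roof, sad, ship, sleep, slowly, small, some, stay, than, unless, wagon, writer

35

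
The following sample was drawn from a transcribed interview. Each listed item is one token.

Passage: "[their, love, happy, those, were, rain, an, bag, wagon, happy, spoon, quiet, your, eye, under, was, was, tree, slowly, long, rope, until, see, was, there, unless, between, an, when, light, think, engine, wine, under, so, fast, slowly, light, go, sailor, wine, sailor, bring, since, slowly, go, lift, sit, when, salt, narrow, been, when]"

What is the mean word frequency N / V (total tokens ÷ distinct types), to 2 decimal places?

1.33

N = 53 tokens, V = 40 types.
Mean frequency = N / V = 53 / 40 = 1.33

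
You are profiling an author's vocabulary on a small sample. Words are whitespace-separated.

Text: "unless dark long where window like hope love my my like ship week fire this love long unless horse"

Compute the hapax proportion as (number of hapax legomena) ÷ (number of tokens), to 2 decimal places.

0.47

Frequencies: unless:2, long:2, like:2, love:2, my:2, dark:1, where:1, window:1, hope:1, ship:1, week:1, fire:1, this:1, horse:1
Hapax count = 9; token count = 19.
Ratio = 9 / 19 = 0.47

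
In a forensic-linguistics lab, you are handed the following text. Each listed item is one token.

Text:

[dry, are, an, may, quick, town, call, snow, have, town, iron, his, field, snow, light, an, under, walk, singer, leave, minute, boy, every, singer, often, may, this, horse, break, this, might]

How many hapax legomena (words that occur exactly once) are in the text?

Frequencies: an:2, may:2, town:2, snow:2, singer:2, this:2, dry:1, are:1, quick:1, call:1, have:1, iron:1, his:1, field:1, light:1, under:1, walk:1, leave:1, minute:1, boy:1, … (5 more, each freq 1)
Hapax (freq=1): are, boy, break, call, dry, every, field, have, his, horse, iron, leave, light, might, minute, often, quick, under, walk

19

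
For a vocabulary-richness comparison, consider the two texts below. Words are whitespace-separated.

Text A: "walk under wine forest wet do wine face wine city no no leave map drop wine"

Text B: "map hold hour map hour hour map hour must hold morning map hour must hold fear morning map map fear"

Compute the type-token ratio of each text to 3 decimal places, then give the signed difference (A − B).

0.450

TTR(A) = 12/16 = 0.750
TTR(B) = 6/20 = 0.300
Difference = 0.750 − 0.300 = 0.450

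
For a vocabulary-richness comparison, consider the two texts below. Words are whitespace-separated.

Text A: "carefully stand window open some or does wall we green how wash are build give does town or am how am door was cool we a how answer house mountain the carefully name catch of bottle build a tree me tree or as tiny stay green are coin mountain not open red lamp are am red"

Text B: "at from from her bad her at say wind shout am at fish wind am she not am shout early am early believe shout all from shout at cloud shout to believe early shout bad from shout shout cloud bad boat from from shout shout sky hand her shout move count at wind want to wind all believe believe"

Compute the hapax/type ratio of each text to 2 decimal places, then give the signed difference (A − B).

0.18

A: hapax=24, V=38, ratio=0.63
B: hapax=10, V=22, ratio=0.45
Difference = 0.63 − 0.45 = 0.18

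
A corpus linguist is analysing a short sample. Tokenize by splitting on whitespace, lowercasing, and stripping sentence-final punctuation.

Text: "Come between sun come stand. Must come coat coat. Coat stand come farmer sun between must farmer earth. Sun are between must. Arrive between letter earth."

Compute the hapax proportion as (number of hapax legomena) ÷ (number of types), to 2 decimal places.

Frequencies: come:4, between:4, sun:3, must:3, coat:3, stand:2, farmer:2, earth:2, are:1, arrive:1, letter:1
Hapax count = 3; type count = 11.
Ratio = 3 / 11 = 0.27

0.27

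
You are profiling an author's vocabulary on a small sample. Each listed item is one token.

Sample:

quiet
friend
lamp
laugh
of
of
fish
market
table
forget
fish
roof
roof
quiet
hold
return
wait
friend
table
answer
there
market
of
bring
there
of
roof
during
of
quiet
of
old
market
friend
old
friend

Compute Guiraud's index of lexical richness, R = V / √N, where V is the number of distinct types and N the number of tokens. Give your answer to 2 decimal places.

N = 36, V = 18.
√N = 6.000000
R = 18 / 6.000000 = 3.00

3.00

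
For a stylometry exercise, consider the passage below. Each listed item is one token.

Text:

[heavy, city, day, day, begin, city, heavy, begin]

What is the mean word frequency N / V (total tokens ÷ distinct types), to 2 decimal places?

2.00

N = 8 tokens, V = 4 types.
Mean frequency = N / V = 8 / 4 = 2.00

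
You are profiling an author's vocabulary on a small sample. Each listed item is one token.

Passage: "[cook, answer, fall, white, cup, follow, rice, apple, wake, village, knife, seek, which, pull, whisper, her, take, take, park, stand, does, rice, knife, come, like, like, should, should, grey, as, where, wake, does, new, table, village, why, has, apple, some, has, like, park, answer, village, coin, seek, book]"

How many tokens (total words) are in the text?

Tokens: cook, answer, fall, white, cup, follow, rice, apple, wake, village, knife, seek, which, pull, whisper, her, take, take, park, stand, does, rice, knife, come, like, like, should, should, grey, as, where, wake, does, new, table, village, why, has, apple, some, has, like, park, answer, village, coin, seek, book
N = 48

48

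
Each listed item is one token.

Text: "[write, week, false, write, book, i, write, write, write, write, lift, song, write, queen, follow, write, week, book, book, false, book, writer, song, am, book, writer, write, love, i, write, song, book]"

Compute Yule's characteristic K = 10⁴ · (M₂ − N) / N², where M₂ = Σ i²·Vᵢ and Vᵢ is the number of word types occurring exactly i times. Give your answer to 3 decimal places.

1308.594

Frequencies: write:10, book:6, song:3, week:2, false:2, i:2, writer:2, lift:1, queen:1, follow:1, am:1, love:1
N = 32. Frequency spectrum: V_1=5, V_2=4, V_3=1, V_6=1, V_10=1
M₂ = 1²·5 + 2²·4 + 3²·1 + 6²·1 + 10²·1 = 166
K = 10000 × (166 − 32) / 32² = 1308.594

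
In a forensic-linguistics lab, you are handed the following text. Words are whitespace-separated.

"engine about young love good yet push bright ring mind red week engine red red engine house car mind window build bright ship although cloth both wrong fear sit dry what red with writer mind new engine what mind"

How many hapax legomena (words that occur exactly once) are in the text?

Frequencies: engine:4, mind:4, red:4, bright:2, what:2, about:1, young:1, love:1, good:1, yet:1, push:1, ring:1, week:1, house:1, car:1, window:1, build:1, ship:1, although:1, cloth:1, … (8 more, each freq 1)
Hapax (freq=1): about, although, both, build, car, cloth, dry, fear, good, house, love, new, push, ring, ship, sit, week, window, with, writer, wrong, yet, young

23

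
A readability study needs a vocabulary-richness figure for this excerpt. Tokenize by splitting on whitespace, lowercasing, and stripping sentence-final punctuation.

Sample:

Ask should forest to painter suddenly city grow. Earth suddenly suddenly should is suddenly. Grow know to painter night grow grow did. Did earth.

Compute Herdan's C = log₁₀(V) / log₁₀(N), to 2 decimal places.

0.81

N = 24, V = 13.
log₁₀(V) = 1.113943, log₁₀(N) = 1.380211
C = 1.113943 / 1.380211 = 0.81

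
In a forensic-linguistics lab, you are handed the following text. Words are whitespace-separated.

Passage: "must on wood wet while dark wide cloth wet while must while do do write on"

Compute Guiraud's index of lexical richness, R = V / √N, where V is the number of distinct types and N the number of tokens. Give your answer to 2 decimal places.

N = 16, V = 10.
√N = 4.000000
R = 10 / 4.000000 = 2.50

2.50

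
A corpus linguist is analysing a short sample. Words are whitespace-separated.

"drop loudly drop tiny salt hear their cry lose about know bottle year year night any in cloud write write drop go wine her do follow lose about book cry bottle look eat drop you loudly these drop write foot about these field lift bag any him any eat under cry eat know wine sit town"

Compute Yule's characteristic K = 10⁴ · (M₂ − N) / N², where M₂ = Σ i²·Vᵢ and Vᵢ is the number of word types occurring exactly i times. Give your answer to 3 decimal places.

204.082

Frequencies: drop:5, cry:3, about:3, any:3, write:3, eat:3, loudly:2, lose:2, know:2, bottle:2, year:2, wine:2, these:2, tiny:1, salt:1, hear:1, their:1, night:1, in:1, cloud:1, … (15 more, each freq 1)
N = 56. Frequency spectrum: V_1=22, V_2=7, V_3=5, V_5=1
M₂ = 1²·22 + 2²·7 + 3²·5 + 5²·1 = 120
K = 10000 × (120 − 56) / 56² = 204.082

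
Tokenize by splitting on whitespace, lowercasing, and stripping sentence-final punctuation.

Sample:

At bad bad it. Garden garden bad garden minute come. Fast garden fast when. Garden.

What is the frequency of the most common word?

Frequencies: garden:5, bad:3, fast:2, at:1, it:1, minute:1, come:1, when:1
Most common: 'garden' with frequency 5.

5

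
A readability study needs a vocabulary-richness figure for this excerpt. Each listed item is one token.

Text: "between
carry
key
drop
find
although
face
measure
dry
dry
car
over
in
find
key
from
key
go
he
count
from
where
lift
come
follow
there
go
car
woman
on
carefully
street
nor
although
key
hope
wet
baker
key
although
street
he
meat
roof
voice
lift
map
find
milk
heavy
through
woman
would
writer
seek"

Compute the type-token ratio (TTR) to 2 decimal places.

N = 55 tokens, V = 39 types.
TTR = V / N = 39 / 55 = 0.71

0.71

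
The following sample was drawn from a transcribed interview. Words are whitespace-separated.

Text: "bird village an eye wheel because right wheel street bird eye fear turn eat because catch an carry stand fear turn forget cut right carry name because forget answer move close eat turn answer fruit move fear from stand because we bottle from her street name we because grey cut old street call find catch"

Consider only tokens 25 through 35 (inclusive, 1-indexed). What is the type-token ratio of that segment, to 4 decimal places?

0.9091

Segment tokens 25–35: carry, name, because, forget, answer, move, close, eat, turn, answer, fruit
Segment N = 11, segment V = 10.
TTR = 10 / 11 = 0.9091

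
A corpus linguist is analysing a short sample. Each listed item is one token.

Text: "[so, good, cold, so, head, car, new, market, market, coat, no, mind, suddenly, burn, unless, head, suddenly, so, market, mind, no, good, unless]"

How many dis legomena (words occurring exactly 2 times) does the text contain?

Frequencies: so:3, market:3, good:2, head:2, no:2, mind:2, suddenly:2, unless:2, cold:1, car:1, new:1, coat:1, burn:1
Words with frequency 2: good, head, mind, no, suddenly, unless

6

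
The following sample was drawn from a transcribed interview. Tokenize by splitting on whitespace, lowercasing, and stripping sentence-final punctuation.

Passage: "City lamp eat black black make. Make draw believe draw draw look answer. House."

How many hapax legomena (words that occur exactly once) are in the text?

7

Frequencies: draw:3, black:2, make:2, city:1, lamp:1, eat:1, believe:1, look:1, answer:1, house:1
Hapax (freq=1): answer, believe, city, eat, house, lamp, look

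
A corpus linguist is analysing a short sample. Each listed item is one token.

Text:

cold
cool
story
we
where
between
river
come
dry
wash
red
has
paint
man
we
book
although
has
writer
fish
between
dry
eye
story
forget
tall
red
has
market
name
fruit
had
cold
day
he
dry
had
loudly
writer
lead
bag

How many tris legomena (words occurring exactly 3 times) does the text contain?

2

Frequencies: dry:3, has:3, cold:2, story:2, we:2, between:2, red:2, writer:2, had:2, cool:1, where:1, river:1, come:1, wash:1, paint:1, man:1, book:1, although:1, fish:1, eye:1, … (10 more, each freq 1)
Words with frequency 3: dry, has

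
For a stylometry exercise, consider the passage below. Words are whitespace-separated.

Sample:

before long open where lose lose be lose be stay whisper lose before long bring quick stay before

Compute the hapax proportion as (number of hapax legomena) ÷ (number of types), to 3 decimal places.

0.500

Frequencies: lose:4, before:3, long:2, be:2, stay:2, open:1, where:1, whisper:1, bring:1, quick:1
Hapax count = 5; type count = 10.
Ratio = 5 / 10 = 0.500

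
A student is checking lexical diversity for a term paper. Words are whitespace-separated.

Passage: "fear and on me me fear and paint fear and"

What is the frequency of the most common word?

Frequencies: fear:3, and:3, me:2, on:1, paint:1
Most common: 'fear' with frequency 3.

3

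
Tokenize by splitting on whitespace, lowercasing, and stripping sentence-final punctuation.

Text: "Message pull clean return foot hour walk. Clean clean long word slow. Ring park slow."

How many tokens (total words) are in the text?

15

Tokens: message, pull, clean, return, foot, hour, walk, clean, clean, long, word, slow, ring, park, slow
N = 15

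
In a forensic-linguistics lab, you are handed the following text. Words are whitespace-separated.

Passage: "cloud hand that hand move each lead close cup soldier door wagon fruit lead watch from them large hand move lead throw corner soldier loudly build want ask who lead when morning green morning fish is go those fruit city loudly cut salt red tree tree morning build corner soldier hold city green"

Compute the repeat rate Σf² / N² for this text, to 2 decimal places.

0.04

Frequencies: lead:4, hand:3, soldier:3, morning:3, move:2, fruit:2, corner:2, loudly:2, build:2, green:2, city:2, tree:2, cloud:1, that:1, each:1, close:1, cup:1, door:1, wagon:1, watch:1, … (16 more, each freq 1)
Σf² = 99; N² = 2809
Repeat rate = 99 / 2809 = 0.04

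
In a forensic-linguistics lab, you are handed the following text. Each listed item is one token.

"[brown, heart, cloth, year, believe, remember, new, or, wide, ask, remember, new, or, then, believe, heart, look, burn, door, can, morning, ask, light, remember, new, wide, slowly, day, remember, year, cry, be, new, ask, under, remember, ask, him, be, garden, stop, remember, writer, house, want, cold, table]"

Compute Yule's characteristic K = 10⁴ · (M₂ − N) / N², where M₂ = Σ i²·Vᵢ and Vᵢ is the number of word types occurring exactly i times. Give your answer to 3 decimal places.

Frequencies: remember:6, new:4, ask:4, heart:2, year:2, believe:2, or:2, wide:2, be:2, brown:1, cloth:1, then:1, look:1, burn:1, door:1, can:1, morning:1, light:1, slowly:1, day:1, … (10 more, each freq 1)
N = 47. Frequency spectrum: V_1=21, V_2=6, V_4=2, V_6=1
M₂ = 1²·21 + 2²·6 + 4²·2 + 6²·1 = 113
K = 10000 × (113 − 47) / 47² = 298.778

298.778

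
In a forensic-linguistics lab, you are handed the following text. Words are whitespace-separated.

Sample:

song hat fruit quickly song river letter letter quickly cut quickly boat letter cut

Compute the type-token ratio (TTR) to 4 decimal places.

N = 14 tokens, V = 8 types.
TTR = V / N = 8 / 14 = 0.5714

0.5714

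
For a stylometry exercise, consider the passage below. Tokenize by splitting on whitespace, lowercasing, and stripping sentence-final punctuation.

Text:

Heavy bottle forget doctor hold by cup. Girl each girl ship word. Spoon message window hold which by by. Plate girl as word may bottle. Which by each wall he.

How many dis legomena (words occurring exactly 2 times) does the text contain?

Frequencies: by:4, girl:3, bottle:2, hold:2, each:2, word:2, which:2, heavy:1, forget:1, doctor:1, cup:1, ship:1, spoon:1, message:1, window:1, plate:1, as:1, may:1, wall:1, he:1
Words with frequency 2: bottle, each, hold, which, word

5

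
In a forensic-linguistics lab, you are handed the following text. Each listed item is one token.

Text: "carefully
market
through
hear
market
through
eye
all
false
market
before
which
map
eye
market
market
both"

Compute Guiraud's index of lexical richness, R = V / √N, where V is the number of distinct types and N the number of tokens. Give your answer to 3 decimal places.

N = 17, V = 11.
√N = 4.123106
R = 11 / 4.123106 = 2.668

2.668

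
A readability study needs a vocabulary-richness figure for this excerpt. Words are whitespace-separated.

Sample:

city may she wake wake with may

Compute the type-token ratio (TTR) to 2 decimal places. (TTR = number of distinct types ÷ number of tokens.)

0.71

N = 7 tokens, V = 5 types.
TTR = V / N = 5 / 7 = 0.71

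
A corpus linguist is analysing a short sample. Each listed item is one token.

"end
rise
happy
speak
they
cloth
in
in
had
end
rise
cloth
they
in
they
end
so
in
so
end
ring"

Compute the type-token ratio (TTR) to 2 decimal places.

N = 21 tokens, V = 10 types.
TTR = V / N = 10 / 21 = 0.48

0.48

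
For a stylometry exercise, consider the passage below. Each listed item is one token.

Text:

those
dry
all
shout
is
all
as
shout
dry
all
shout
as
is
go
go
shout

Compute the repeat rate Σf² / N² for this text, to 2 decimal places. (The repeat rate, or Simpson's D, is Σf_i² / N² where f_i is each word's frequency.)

0.16

Frequencies: shout:4, all:3, dry:2, is:2, as:2, go:2, those:1
Σf² = 42; N² = 256
Repeat rate = 42 / 256 = 0.16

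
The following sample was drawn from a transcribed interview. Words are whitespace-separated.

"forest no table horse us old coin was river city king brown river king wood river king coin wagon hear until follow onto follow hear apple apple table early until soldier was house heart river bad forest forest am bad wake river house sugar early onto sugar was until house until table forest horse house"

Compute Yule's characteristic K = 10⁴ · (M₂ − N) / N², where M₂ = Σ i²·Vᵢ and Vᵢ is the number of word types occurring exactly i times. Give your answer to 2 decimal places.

304.13

Frequencies: river:5, forest:4, until:4, house:4, table:3, was:3, king:3, horse:2, coin:2, hear:2, follow:2, onto:2, apple:2, early:2, bad:2, sugar:2, no:1, us:1, old:1, city:1, … (7 more, each freq 1)
N = 55. Frequency spectrum: V_1=11, V_2=9, V_3=3, V_4=3, V_5=1
M₂ = 1²·11 + 2²·9 + 3²·3 + 4²·3 + 5²·1 = 147
K = 10000 × (147 − 55) / 55² = 304.13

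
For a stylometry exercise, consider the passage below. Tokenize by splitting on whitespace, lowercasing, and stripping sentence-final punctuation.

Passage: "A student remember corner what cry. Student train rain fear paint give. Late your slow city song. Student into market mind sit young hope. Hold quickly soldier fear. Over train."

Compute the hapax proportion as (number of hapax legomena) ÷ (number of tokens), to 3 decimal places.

Frequencies: student:3, train:2, fear:2, a:1, remember:1, corner:1, what:1, cry:1, rain:1, paint:1, give:1, late:1, your:1, slow:1, city:1, song:1, into:1, market:1, mind:1, sit:1, … (6 more, each freq 1)
Hapax count = 23; token count = 30.
Ratio = 23 / 30 = 0.767

0.767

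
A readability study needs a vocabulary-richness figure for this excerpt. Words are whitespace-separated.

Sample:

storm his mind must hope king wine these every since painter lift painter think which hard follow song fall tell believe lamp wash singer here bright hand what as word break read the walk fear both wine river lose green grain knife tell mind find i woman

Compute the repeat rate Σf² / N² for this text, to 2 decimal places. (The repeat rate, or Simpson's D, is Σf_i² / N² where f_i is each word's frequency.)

Frequencies: mind:2, wine:2, painter:2, tell:2, storm:1, his:1, must:1, hope:1, king:1, these:1, every:1, since:1, lift:1, think:1, which:1, hard:1, follow:1, song:1, fall:1, believe:1, … (23 more, each freq 1)
Σf² = 55; N² = 2209
Repeat rate = 55 / 2209 = 0.02

0.02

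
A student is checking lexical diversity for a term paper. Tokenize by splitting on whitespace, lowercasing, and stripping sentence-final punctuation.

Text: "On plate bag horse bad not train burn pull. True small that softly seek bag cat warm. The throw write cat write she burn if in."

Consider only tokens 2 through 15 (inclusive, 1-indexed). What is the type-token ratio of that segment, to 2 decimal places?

0.93

Segment tokens 2–15: plate, bag, horse, bad, not, train, burn, pull, true, small, that, softly, seek, bag
Segment N = 14, segment V = 13.
TTR = 13 / 14 = 0.93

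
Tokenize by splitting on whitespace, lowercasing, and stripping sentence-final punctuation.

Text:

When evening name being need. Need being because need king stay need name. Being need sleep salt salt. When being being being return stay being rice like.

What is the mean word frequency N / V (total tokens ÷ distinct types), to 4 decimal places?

2.0769

N = 27 tokens, V = 13 types.
Mean frequency = N / V = 27 / 13 = 2.0769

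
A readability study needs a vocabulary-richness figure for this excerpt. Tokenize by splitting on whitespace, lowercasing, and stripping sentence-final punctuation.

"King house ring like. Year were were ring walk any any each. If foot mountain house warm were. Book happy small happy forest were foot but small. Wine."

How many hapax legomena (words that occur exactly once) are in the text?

Frequencies: were:4, house:2, ring:2, any:2, foot:2, happy:2, small:2, king:1, like:1, year:1, walk:1, each:1, if:1, mountain:1, warm:1, book:1, forest:1, but:1, wine:1
Hapax (freq=1): book, but, each, forest, if, king, like, mountain, walk, warm, wine, year

12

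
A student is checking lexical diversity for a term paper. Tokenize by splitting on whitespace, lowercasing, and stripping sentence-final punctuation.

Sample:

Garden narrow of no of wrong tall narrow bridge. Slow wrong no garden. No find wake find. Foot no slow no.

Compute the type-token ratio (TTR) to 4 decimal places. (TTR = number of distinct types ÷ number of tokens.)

0.5238

N = 21 tokens, V = 11 types.
TTR = V / N = 11 / 21 = 0.5238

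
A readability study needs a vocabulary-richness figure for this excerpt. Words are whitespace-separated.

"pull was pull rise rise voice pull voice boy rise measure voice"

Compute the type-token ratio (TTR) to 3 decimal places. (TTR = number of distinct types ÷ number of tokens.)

0.500

N = 12 tokens, V = 6 types.
TTR = V / N = 6 / 12 = 0.500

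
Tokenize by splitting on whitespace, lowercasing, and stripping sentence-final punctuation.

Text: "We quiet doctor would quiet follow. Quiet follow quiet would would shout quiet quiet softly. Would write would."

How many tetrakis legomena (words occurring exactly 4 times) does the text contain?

Frequencies: quiet:6, would:5, follow:2, we:1, doctor:1, shout:1, softly:1, write:1
Words with frequency 4: (none)

0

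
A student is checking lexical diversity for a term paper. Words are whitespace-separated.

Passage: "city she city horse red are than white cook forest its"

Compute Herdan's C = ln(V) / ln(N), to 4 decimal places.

N = 11, V = 10.
ln(V) = 2.302585, ln(N) = 2.397895
C = 2.302585 / 2.397895 = 0.9603

0.9603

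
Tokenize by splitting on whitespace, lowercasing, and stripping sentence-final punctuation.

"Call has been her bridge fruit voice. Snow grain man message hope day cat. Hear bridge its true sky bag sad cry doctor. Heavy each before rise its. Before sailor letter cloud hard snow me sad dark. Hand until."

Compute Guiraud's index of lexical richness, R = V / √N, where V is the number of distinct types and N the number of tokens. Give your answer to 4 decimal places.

5.4444

N = 39, V = 34.
√N = 6.244998
R = 34 / 6.244998 = 5.4444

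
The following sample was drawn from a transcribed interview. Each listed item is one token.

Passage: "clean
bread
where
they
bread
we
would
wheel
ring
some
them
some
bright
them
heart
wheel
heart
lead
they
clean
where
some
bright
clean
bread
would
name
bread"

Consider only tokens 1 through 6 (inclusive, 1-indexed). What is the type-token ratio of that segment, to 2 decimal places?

0.83

Segment tokens 1–6: clean, bread, where, they, bread, we
Segment N = 6, segment V = 5.
TTR = 5 / 6 = 0.83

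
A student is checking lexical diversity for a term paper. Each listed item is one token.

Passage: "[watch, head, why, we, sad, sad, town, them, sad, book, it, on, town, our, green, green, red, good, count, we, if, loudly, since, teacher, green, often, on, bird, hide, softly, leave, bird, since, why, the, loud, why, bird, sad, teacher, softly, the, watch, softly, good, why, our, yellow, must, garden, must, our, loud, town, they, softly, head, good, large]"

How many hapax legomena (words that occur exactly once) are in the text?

Frequencies: why:4, sad:4, softly:4, town:3, our:3, green:3, good:3, bird:3, watch:2, head:2, we:2, on:2, since:2, teacher:2, the:2, loud:2, must:2, them:1, book:1, it:1, … (11 more, each freq 1)
Hapax (freq=1): book, count, garden, hide, if, it, large, leave, loudly, often, red, them, they, yellow

14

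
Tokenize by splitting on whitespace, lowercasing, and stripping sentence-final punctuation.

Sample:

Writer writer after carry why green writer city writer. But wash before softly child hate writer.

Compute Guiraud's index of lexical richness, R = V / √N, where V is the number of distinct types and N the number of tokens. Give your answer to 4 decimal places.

3.0000

N = 16, V = 12.
√N = 4.000000
R = 12 / 4.000000 = 3.0000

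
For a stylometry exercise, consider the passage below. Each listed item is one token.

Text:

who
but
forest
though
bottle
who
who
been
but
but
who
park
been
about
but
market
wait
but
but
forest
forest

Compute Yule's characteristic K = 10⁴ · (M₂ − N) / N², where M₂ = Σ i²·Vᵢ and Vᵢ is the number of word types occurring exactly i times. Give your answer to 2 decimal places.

Frequencies: but:6, who:4, forest:3, been:2, though:1, bottle:1, park:1, about:1, market:1, wait:1
N = 21. Frequency spectrum: V_1=6, V_2=1, V_3=1, V_4=1, V_6=1
M₂ = 1²·6 + 2²·1 + 3²·1 + 4²·1 + 6²·1 = 71
K = 10000 × (71 − 21) / 21² = 1133.79

1133.79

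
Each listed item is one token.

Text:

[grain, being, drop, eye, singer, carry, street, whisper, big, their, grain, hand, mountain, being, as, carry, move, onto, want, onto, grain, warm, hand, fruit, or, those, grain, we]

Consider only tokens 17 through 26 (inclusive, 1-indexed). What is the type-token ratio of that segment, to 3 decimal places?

Segment tokens 17–26: move, onto, want, onto, grain, warm, hand, fruit, or, those
Segment N = 10, segment V = 9.
TTR = 9 / 10 = 0.900

0.900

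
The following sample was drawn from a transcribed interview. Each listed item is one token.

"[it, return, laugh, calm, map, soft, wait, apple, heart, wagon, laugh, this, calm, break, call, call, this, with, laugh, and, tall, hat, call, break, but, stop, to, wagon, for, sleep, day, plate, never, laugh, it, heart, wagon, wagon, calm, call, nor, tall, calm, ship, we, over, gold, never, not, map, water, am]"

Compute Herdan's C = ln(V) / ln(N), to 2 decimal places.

0.88

N = 52, V = 33.
ln(V) = 3.496508, ln(N) = 3.951244
C = 3.496508 / 3.951244 = 0.88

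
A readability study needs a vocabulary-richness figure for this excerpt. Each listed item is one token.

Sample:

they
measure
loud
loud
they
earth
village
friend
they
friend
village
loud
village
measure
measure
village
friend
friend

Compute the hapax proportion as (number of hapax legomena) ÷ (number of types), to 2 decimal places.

Frequencies: village:4, friend:4, they:3, measure:3, loud:3, earth:1
Hapax count = 1; type count = 6.
Ratio = 1 / 6 = 0.17

0.17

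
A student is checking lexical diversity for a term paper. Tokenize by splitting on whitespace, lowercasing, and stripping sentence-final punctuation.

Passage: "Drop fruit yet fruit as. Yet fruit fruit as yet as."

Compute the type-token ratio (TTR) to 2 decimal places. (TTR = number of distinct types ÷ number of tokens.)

0.36

N = 11 tokens, V = 4 types.
TTR = V / N = 4 / 11 = 0.36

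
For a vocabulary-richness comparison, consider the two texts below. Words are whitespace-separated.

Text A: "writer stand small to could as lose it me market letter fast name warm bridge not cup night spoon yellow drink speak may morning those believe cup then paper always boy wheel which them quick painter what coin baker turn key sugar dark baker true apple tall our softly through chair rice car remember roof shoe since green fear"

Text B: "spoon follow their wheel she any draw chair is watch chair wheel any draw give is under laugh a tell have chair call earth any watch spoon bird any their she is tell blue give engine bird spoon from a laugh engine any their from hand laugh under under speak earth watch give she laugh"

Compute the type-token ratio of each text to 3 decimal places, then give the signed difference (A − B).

0.530

TTR(A) = 57/59 = 0.966
TTR(B) = 24/55 = 0.436
Difference = 0.966 − 0.436 = 0.530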